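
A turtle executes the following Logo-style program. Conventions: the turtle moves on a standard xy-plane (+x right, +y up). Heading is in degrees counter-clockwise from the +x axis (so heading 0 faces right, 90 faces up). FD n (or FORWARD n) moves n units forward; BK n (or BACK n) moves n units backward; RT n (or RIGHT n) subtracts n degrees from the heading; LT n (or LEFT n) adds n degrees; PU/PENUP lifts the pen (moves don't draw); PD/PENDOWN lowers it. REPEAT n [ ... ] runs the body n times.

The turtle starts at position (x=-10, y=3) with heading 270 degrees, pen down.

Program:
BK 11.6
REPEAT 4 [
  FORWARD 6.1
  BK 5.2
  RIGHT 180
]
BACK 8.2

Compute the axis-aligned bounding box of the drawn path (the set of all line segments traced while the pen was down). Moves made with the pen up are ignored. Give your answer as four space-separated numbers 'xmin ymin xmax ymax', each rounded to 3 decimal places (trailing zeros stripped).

Answer: -10 3 -10 22.8

Derivation:
Executing turtle program step by step:
Start: pos=(-10,3), heading=270, pen down
BK 11.6: (-10,3) -> (-10,14.6) [heading=270, draw]
REPEAT 4 [
  -- iteration 1/4 --
  FD 6.1: (-10,14.6) -> (-10,8.5) [heading=270, draw]
  BK 5.2: (-10,8.5) -> (-10,13.7) [heading=270, draw]
  RT 180: heading 270 -> 90
  -- iteration 2/4 --
  FD 6.1: (-10,13.7) -> (-10,19.8) [heading=90, draw]
  BK 5.2: (-10,19.8) -> (-10,14.6) [heading=90, draw]
  RT 180: heading 90 -> 270
  -- iteration 3/4 --
  FD 6.1: (-10,14.6) -> (-10,8.5) [heading=270, draw]
  BK 5.2: (-10,8.5) -> (-10,13.7) [heading=270, draw]
  RT 180: heading 270 -> 90
  -- iteration 4/4 --
  FD 6.1: (-10,13.7) -> (-10,19.8) [heading=90, draw]
  BK 5.2: (-10,19.8) -> (-10,14.6) [heading=90, draw]
  RT 180: heading 90 -> 270
]
BK 8.2: (-10,14.6) -> (-10,22.8) [heading=270, draw]
Final: pos=(-10,22.8), heading=270, 10 segment(s) drawn

Segment endpoints: x in {-10, -10}, y in {3, 8.5, 8.5, 13.7, 14.6, 14.6, 19.8, 22.8}
xmin=-10, ymin=3, xmax=-10, ymax=22.8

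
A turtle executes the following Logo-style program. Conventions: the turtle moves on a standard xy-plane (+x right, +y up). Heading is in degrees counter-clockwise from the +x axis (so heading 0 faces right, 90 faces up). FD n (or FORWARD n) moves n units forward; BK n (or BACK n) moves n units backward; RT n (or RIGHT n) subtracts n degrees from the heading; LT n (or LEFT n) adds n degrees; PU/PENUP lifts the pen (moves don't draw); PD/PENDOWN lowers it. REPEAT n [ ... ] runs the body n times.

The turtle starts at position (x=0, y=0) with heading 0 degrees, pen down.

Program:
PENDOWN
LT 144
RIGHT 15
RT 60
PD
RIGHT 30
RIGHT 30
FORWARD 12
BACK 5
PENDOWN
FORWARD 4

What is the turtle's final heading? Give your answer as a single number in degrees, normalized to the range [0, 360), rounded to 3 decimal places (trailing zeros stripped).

Answer: 9

Derivation:
Executing turtle program step by step:
Start: pos=(0,0), heading=0, pen down
PD: pen down
LT 144: heading 0 -> 144
RT 15: heading 144 -> 129
RT 60: heading 129 -> 69
PD: pen down
RT 30: heading 69 -> 39
RT 30: heading 39 -> 9
FD 12: (0,0) -> (11.852,1.877) [heading=9, draw]
BK 5: (11.852,1.877) -> (6.914,1.095) [heading=9, draw]
PD: pen down
FD 4: (6.914,1.095) -> (10.865,1.721) [heading=9, draw]
Final: pos=(10.865,1.721), heading=9, 3 segment(s) drawn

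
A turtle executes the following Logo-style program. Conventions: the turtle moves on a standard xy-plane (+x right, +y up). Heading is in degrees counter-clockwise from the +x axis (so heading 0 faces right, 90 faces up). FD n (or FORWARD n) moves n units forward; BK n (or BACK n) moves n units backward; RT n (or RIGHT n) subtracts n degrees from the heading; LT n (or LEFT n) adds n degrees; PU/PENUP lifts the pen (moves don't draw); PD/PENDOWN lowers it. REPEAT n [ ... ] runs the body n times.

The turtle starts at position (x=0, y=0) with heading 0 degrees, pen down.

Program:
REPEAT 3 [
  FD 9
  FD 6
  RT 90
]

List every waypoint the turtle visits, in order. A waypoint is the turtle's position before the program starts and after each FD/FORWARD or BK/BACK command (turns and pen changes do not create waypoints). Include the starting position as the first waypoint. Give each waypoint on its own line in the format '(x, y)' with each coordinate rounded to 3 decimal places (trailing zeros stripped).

Executing turtle program step by step:
Start: pos=(0,0), heading=0, pen down
REPEAT 3 [
  -- iteration 1/3 --
  FD 9: (0,0) -> (9,0) [heading=0, draw]
  FD 6: (9,0) -> (15,0) [heading=0, draw]
  RT 90: heading 0 -> 270
  -- iteration 2/3 --
  FD 9: (15,0) -> (15,-9) [heading=270, draw]
  FD 6: (15,-9) -> (15,-15) [heading=270, draw]
  RT 90: heading 270 -> 180
  -- iteration 3/3 --
  FD 9: (15,-15) -> (6,-15) [heading=180, draw]
  FD 6: (6,-15) -> (0,-15) [heading=180, draw]
  RT 90: heading 180 -> 90
]
Final: pos=(0,-15), heading=90, 6 segment(s) drawn
Waypoints (7 total):
(0, 0)
(9, 0)
(15, 0)
(15, -9)
(15, -15)
(6, -15)
(0, -15)

Answer: (0, 0)
(9, 0)
(15, 0)
(15, -9)
(15, -15)
(6, -15)
(0, -15)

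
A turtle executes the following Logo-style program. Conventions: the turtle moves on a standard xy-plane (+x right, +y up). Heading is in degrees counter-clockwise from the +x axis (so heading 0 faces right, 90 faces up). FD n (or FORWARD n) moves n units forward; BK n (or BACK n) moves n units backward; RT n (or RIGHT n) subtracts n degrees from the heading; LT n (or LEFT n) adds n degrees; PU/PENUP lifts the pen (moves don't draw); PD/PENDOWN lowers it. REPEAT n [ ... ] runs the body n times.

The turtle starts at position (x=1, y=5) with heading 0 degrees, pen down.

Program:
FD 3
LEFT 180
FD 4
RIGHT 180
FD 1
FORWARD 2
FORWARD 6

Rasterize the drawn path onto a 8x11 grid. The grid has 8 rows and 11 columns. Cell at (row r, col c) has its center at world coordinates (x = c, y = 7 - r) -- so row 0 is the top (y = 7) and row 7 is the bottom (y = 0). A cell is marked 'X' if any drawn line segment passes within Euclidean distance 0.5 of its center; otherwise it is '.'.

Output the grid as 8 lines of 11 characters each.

Segment 0: (1,5) -> (4,5)
Segment 1: (4,5) -> (0,5)
Segment 2: (0,5) -> (1,5)
Segment 3: (1,5) -> (3,5)
Segment 4: (3,5) -> (9,5)

Answer: ...........
...........
XXXXXXXXXX.
...........
...........
...........
...........
...........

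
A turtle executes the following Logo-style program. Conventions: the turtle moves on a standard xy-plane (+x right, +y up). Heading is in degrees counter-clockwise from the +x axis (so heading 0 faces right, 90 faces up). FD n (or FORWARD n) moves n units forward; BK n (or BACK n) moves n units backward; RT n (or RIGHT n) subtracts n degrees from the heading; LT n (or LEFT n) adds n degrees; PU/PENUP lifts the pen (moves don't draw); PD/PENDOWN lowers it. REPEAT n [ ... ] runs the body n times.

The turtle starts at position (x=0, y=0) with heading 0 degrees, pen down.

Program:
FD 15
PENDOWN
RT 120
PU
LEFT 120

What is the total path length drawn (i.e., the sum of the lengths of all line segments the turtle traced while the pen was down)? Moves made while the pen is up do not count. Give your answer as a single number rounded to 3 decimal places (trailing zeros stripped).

Answer: 15

Derivation:
Executing turtle program step by step:
Start: pos=(0,0), heading=0, pen down
FD 15: (0,0) -> (15,0) [heading=0, draw]
PD: pen down
RT 120: heading 0 -> 240
PU: pen up
LT 120: heading 240 -> 0
Final: pos=(15,0), heading=0, 1 segment(s) drawn

Segment lengths:
  seg 1: (0,0) -> (15,0), length = 15
Total = 15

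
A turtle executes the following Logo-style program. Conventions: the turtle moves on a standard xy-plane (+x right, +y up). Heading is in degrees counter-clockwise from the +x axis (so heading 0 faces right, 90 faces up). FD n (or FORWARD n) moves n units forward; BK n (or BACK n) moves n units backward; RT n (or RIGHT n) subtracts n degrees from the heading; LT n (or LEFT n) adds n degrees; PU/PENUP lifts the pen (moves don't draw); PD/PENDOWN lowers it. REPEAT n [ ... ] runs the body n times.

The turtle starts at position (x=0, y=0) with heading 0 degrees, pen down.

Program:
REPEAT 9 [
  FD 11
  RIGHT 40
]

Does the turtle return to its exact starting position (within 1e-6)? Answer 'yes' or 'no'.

Answer: yes

Derivation:
Executing turtle program step by step:
Start: pos=(0,0), heading=0, pen down
REPEAT 9 [
  -- iteration 1/9 --
  FD 11: (0,0) -> (11,0) [heading=0, draw]
  RT 40: heading 0 -> 320
  -- iteration 2/9 --
  FD 11: (11,0) -> (19.426,-7.071) [heading=320, draw]
  RT 40: heading 320 -> 280
  -- iteration 3/9 --
  FD 11: (19.426,-7.071) -> (21.337,-17.904) [heading=280, draw]
  RT 40: heading 280 -> 240
  -- iteration 4/9 --
  FD 11: (21.337,-17.904) -> (15.837,-27.43) [heading=240, draw]
  RT 40: heading 240 -> 200
  -- iteration 5/9 --
  FD 11: (15.837,-27.43) -> (5.5,-31.192) [heading=200, draw]
  RT 40: heading 200 -> 160
  -- iteration 6/9 --
  FD 11: (5.5,-31.192) -> (-4.837,-27.43) [heading=160, draw]
  RT 40: heading 160 -> 120
  -- iteration 7/9 --
  FD 11: (-4.837,-27.43) -> (-10.337,-17.904) [heading=120, draw]
  RT 40: heading 120 -> 80
  -- iteration 8/9 --
  FD 11: (-10.337,-17.904) -> (-8.426,-7.071) [heading=80, draw]
  RT 40: heading 80 -> 40
  -- iteration 9/9 --
  FD 11: (-8.426,-7.071) -> (0,0) [heading=40, draw]
  RT 40: heading 40 -> 0
]
Final: pos=(0,0), heading=0, 9 segment(s) drawn

Start position: (0, 0)
Final position: (0, 0)
Distance = 0; < 1e-6 -> CLOSED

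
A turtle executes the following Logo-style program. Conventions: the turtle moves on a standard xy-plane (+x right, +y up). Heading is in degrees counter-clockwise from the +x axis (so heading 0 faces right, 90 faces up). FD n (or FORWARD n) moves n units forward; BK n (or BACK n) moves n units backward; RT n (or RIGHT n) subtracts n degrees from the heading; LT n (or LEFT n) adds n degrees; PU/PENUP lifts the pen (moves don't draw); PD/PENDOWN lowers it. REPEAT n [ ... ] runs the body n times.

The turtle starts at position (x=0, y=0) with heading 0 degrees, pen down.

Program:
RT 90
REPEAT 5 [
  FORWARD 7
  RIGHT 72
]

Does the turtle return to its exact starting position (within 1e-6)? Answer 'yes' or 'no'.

Answer: yes

Derivation:
Executing turtle program step by step:
Start: pos=(0,0), heading=0, pen down
RT 90: heading 0 -> 270
REPEAT 5 [
  -- iteration 1/5 --
  FD 7: (0,0) -> (0,-7) [heading=270, draw]
  RT 72: heading 270 -> 198
  -- iteration 2/5 --
  FD 7: (0,-7) -> (-6.657,-9.163) [heading=198, draw]
  RT 72: heading 198 -> 126
  -- iteration 3/5 --
  FD 7: (-6.657,-9.163) -> (-10.772,-3.5) [heading=126, draw]
  RT 72: heading 126 -> 54
  -- iteration 4/5 --
  FD 7: (-10.772,-3.5) -> (-6.657,2.163) [heading=54, draw]
  RT 72: heading 54 -> 342
  -- iteration 5/5 --
  FD 7: (-6.657,2.163) -> (0,0) [heading=342, draw]
  RT 72: heading 342 -> 270
]
Final: pos=(0,0), heading=270, 5 segment(s) drawn

Start position: (0, 0)
Final position: (0, 0)
Distance = 0; < 1e-6 -> CLOSED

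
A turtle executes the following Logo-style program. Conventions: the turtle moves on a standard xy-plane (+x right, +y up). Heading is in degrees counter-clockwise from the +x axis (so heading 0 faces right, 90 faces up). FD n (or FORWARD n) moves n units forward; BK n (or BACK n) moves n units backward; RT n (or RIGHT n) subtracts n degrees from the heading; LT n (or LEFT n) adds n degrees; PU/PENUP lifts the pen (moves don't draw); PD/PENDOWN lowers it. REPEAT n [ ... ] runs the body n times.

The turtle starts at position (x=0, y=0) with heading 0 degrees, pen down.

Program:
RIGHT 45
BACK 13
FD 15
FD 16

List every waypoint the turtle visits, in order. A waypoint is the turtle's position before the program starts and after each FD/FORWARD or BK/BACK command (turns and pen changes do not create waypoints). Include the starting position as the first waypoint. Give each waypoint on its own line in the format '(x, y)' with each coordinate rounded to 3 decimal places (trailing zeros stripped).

Answer: (0, 0)
(-9.192, 9.192)
(1.414, -1.414)
(12.728, -12.728)

Derivation:
Executing turtle program step by step:
Start: pos=(0,0), heading=0, pen down
RT 45: heading 0 -> 315
BK 13: (0,0) -> (-9.192,9.192) [heading=315, draw]
FD 15: (-9.192,9.192) -> (1.414,-1.414) [heading=315, draw]
FD 16: (1.414,-1.414) -> (12.728,-12.728) [heading=315, draw]
Final: pos=(12.728,-12.728), heading=315, 3 segment(s) drawn
Waypoints (4 total):
(0, 0)
(-9.192, 9.192)
(1.414, -1.414)
(12.728, -12.728)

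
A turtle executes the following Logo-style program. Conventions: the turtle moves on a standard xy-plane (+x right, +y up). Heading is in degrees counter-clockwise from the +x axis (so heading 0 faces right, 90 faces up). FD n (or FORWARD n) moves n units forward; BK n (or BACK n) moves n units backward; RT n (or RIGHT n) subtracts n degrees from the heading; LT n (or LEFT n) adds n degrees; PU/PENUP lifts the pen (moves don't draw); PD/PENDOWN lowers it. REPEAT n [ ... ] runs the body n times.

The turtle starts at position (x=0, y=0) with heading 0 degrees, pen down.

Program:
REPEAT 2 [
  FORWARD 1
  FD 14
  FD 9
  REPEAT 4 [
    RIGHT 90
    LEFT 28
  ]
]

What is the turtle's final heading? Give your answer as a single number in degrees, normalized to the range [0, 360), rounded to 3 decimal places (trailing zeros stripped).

Answer: 224

Derivation:
Executing turtle program step by step:
Start: pos=(0,0), heading=0, pen down
REPEAT 2 [
  -- iteration 1/2 --
  FD 1: (0,0) -> (1,0) [heading=0, draw]
  FD 14: (1,0) -> (15,0) [heading=0, draw]
  FD 9: (15,0) -> (24,0) [heading=0, draw]
  REPEAT 4 [
    -- iteration 1/4 --
    RT 90: heading 0 -> 270
    LT 28: heading 270 -> 298
    -- iteration 2/4 --
    RT 90: heading 298 -> 208
    LT 28: heading 208 -> 236
    -- iteration 3/4 --
    RT 90: heading 236 -> 146
    LT 28: heading 146 -> 174
    -- iteration 4/4 --
    RT 90: heading 174 -> 84
    LT 28: heading 84 -> 112
  ]
  -- iteration 2/2 --
  FD 1: (24,0) -> (23.625,0.927) [heading=112, draw]
  FD 14: (23.625,0.927) -> (18.381,13.908) [heading=112, draw]
  FD 9: (18.381,13.908) -> (15.009,22.252) [heading=112, draw]
  REPEAT 4 [
    -- iteration 1/4 --
    RT 90: heading 112 -> 22
    LT 28: heading 22 -> 50
    -- iteration 2/4 --
    RT 90: heading 50 -> 320
    LT 28: heading 320 -> 348
    -- iteration 3/4 --
    RT 90: heading 348 -> 258
    LT 28: heading 258 -> 286
    -- iteration 4/4 --
    RT 90: heading 286 -> 196
    LT 28: heading 196 -> 224
  ]
]
Final: pos=(15.009,22.252), heading=224, 6 segment(s) drawn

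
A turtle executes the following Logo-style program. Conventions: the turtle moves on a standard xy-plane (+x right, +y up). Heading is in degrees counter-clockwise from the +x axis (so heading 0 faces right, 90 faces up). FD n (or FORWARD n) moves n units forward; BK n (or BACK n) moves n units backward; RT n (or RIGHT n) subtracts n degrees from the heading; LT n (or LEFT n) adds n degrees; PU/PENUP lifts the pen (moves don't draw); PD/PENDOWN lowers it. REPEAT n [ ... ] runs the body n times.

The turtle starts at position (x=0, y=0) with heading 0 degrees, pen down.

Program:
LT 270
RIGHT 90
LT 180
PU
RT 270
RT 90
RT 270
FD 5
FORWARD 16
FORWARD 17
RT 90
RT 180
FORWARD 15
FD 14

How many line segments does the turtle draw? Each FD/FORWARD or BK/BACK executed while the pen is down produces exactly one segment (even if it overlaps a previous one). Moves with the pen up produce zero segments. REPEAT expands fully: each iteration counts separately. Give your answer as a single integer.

Answer: 0

Derivation:
Executing turtle program step by step:
Start: pos=(0,0), heading=0, pen down
LT 270: heading 0 -> 270
RT 90: heading 270 -> 180
LT 180: heading 180 -> 0
PU: pen up
RT 270: heading 0 -> 90
RT 90: heading 90 -> 0
RT 270: heading 0 -> 90
FD 5: (0,0) -> (0,5) [heading=90, move]
FD 16: (0,5) -> (0,21) [heading=90, move]
FD 17: (0,21) -> (0,38) [heading=90, move]
RT 90: heading 90 -> 0
RT 180: heading 0 -> 180
FD 15: (0,38) -> (-15,38) [heading=180, move]
FD 14: (-15,38) -> (-29,38) [heading=180, move]
Final: pos=(-29,38), heading=180, 0 segment(s) drawn
Segments drawn: 0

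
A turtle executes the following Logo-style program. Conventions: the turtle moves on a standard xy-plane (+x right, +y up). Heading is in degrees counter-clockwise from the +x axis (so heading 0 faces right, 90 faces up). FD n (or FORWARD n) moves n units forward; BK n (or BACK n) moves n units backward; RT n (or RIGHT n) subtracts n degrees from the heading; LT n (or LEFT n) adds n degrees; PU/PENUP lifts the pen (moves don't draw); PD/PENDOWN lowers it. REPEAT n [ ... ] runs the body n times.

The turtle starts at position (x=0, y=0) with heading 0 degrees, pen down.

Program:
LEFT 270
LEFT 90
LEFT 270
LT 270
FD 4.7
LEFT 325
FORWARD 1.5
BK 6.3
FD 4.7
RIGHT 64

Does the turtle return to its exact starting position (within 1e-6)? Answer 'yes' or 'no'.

Answer: no

Derivation:
Executing turtle program step by step:
Start: pos=(0,0), heading=0, pen down
LT 270: heading 0 -> 270
LT 90: heading 270 -> 0
LT 270: heading 0 -> 270
LT 270: heading 270 -> 180
FD 4.7: (0,0) -> (-4.7,0) [heading=180, draw]
LT 325: heading 180 -> 145
FD 1.5: (-4.7,0) -> (-5.929,0.86) [heading=145, draw]
BK 6.3: (-5.929,0.86) -> (-0.768,-2.753) [heading=145, draw]
FD 4.7: (-0.768,-2.753) -> (-4.618,-0.057) [heading=145, draw]
RT 64: heading 145 -> 81
Final: pos=(-4.618,-0.057), heading=81, 4 segment(s) drawn

Start position: (0, 0)
Final position: (-4.618, -0.057)
Distance = 4.618; >= 1e-6 -> NOT closed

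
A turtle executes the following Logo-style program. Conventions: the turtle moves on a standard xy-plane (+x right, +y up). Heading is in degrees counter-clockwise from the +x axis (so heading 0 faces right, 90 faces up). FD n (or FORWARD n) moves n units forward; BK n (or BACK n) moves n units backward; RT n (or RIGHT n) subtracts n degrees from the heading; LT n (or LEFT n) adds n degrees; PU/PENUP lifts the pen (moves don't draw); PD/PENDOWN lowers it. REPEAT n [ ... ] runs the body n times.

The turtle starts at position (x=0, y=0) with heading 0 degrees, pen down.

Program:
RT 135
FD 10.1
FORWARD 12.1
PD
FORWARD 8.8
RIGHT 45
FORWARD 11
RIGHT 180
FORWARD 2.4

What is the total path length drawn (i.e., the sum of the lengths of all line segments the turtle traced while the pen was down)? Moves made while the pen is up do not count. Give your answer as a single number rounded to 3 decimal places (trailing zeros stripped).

Answer: 44.4

Derivation:
Executing turtle program step by step:
Start: pos=(0,0), heading=0, pen down
RT 135: heading 0 -> 225
FD 10.1: (0,0) -> (-7.142,-7.142) [heading=225, draw]
FD 12.1: (-7.142,-7.142) -> (-15.698,-15.698) [heading=225, draw]
PD: pen down
FD 8.8: (-15.698,-15.698) -> (-21.92,-21.92) [heading=225, draw]
RT 45: heading 225 -> 180
FD 11: (-21.92,-21.92) -> (-32.92,-21.92) [heading=180, draw]
RT 180: heading 180 -> 0
FD 2.4: (-32.92,-21.92) -> (-30.52,-21.92) [heading=0, draw]
Final: pos=(-30.52,-21.92), heading=0, 5 segment(s) drawn

Segment lengths:
  seg 1: (0,0) -> (-7.142,-7.142), length = 10.1
  seg 2: (-7.142,-7.142) -> (-15.698,-15.698), length = 12.1
  seg 3: (-15.698,-15.698) -> (-21.92,-21.92), length = 8.8
  seg 4: (-21.92,-21.92) -> (-32.92,-21.92), length = 11
  seg 5: (-32.92,-21.92) -> (-30.52,-21.92), length = 2.4
Total = 44.4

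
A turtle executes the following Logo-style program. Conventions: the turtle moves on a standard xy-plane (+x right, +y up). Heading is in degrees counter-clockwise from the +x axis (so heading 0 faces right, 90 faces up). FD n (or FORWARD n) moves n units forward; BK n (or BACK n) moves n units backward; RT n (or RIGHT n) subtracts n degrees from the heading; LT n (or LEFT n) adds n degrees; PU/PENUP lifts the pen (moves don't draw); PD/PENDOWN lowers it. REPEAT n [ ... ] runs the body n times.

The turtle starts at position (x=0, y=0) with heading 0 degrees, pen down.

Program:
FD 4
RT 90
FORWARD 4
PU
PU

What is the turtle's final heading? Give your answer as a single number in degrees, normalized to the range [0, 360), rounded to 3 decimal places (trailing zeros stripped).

Answer: 270

Derivation:
Executing turtle program step by step:
Start: pos=(0,0), heading=0, pen down
FD 4: (0,0) -> (4,0) [heading=0, draw]
RT 90: heading 0 -> 270
FD 4: (4,0) -> (4,-4) [heading=270, draw]
PU: pen up
PU: pen up
Final: pos=(4,-4), heading=270, 2 segment(s) drawn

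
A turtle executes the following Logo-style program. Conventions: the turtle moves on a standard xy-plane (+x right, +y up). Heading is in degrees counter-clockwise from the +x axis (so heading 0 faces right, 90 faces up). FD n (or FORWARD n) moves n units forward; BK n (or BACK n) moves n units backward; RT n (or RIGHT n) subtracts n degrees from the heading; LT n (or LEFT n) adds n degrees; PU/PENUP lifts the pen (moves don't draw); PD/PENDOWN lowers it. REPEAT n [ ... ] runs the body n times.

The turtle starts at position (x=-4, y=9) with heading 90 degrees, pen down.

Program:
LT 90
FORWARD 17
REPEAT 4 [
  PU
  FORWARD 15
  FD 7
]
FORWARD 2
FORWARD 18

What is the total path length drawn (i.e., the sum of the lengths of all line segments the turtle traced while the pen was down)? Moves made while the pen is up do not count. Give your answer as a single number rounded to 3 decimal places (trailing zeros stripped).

Executing turtle program step by step:
Start: pos=(-4,9), heading=90, pen down
LT 90: heading 90 -> 180
FD 17: (-4,9) -> (-21,9) [heading=180, draw]
REPEAT 4 [
  -- iteration 1/4 --
  PU: pen up
  FD 15: (-21,9) -> (-36,9) [heading=180, move]
  FD 7: (-36,9) -> (-43,9) [heading=180, move]
  -- iteration 2/4 --
  PU: pen up
  FD 15: (-43,9) -> (-58,9) [heading=180, move]
  FD 7: (-58,9) -> (-65,9) [heading=180, move]
  -- iteration 3/4 --
  PU: pen up
  FD 15: (-65,9) -> (-80,9) [heading=180, move]
  FD 7: (-80,9) -> (-87,9) [heading=180, move]
  -- iteration 4/4 --
  PU: pen up
  FD 15: (-87,9) -> (-102,9) [heading=180, move]
  FD 7: (-102,9) -> (-109,9) [heading=180, move]
]
FD 2: (-109,9) -> (-111,9) [heading=180, move]
FD 18: (-111,9) -> (-129,9) [heading=180, move]
Final: pos=(-129,9), heading=180, 1 segment(s) drawn

Segment lengths:
  seg 1: (-4,9) -> (-21,9), length = 17
Total = 17

Answer: 17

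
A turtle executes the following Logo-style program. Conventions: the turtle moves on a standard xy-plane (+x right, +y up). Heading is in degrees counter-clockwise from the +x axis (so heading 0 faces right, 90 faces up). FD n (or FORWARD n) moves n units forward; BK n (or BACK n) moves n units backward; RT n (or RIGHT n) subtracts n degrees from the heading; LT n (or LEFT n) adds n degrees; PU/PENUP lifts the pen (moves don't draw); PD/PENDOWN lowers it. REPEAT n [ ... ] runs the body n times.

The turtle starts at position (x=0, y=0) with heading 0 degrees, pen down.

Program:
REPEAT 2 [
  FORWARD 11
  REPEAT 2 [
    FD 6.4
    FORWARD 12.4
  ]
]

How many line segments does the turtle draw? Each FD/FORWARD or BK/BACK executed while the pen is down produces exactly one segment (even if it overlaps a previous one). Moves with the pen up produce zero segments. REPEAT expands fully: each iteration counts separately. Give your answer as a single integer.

Executing turtle program step by step:
Start: pos=(0,0), heading=0, pen down
REPEAT 2 [
  -- iteration 1/2 --
  FD 11: (0,0) -> (11,0) [heading=0, draw]
  REPEAT 2 [
    -- iteration 1/2 --
    FD 6.4: (11,0) -> (17.4,0) [heading=0, draw]
    FD 12.4: (17.4,0) -> (29.8,0) [heading=0, draw]
    -- iteration 2/2 --
    FD 6.4: (29.8,0) -> (36.2,0) [heading=0, draw]
    FD 12.4: (36.2,0) -> (48.6,0) [heading=0, draw]
  ]
  -- iteration 2/2 --
  FD 11: (48.6,0) -> (59.6,0) [heading=0, draw]
  REPEAT 2 [
    -- iteration 1/2 --
    FD 6.4: (59.6,0) -> (66,0) [heading=0, draw]
    FD 12.4: (66,0) -> (78.4,0) [heading=0, draw]
    -- iteration 2/2 --
    FD 6.4: (78.4,0) -> (84.8,0) [heading=0, draw]
    FD 12.4: (84.8,0) -> (97.2,0) [heading=0, draw]
  ]
]
Final: pos=(97.2,0), heading=0, 10 segment(s) drawn
Segments drawn: 10

Answer: 10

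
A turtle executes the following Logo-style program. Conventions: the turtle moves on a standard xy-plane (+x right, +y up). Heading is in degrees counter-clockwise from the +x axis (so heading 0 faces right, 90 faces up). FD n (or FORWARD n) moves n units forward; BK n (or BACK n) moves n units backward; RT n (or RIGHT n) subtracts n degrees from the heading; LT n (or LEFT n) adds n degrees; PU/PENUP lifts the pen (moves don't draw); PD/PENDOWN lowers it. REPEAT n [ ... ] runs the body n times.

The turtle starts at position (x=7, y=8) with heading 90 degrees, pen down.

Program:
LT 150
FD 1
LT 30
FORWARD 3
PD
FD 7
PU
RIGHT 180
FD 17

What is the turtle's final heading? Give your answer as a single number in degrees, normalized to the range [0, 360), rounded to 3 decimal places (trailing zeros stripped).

Executing turtle program step by step:
Start: pos=(7,8), heading=90, pen down
LT 150: heading 90 -> 240
FD 1: (7,8) -> (6.5,7.134) [heading=240, draw]
LT 30: heading 240 -> 270
FD 3: (6.5,7.134) -> (6.5,4.134) [heading=270, draw]
PD: pen down
FD 7: (6.5,4.134) -> (6.5,-2.866) [heading=270, draw]
PU: pen up
RT 180: heading 270 -> 90
FD 17: (6.5,-2.866) -> (6.5,14.134) [heading=90, move]
Final: pos=(6.5,14.134), heading=90, 3 segment(s) drawn

Answer: 90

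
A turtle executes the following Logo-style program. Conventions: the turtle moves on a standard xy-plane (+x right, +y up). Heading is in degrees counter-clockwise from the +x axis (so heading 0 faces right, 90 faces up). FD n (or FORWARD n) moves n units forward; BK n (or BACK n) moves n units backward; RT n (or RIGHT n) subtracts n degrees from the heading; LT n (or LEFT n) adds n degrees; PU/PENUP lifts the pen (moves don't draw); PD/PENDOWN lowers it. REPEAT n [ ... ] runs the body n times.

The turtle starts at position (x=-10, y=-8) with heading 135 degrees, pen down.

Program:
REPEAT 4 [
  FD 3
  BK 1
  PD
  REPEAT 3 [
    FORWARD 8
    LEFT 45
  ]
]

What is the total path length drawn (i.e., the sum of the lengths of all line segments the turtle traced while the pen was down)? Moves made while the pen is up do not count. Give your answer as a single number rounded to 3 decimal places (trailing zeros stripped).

Executing turtle program step by step:
Start: pos=(-10,-8), heading=135, pen down
REPEAT 4 [
  -- iteration 1/4 --
  FD 3: (-10,-8) -> (-12.121,-5.879) [heading=135, draw]
  BK 1: (-12.121,-5.879) -> (-11.414,-6.586) [heading=135, draw]
  PD: pen down
  REPEAT 3 [
    -- iteration 1/3 --
    FD 8: (-11.414,-6.586) -> (-17.071,-0.929) [heading=135, draw]
    LT 45: heading 135 -> 180
    -- iteration 2/3 --
    FD 8: (-17.071,-0.929) -> (-25.071,-0.929) [heading=180, draw]
    LT 45: heading 180 -> 225
    -- iteration 3/3 --
    FD 8: (-25.071,-0.929) -> (-30.728,-6.586) [heading=225, draw]
    LT 45: heading 225 -> 270
  ]
  -- iteration 2/4 --
  FD 3: (-30.728,-6.586) -> (-30.728,-9.586) [heading=270, draw]
  BK 1: (-30.728,-9.586) -> (-30.728,-8.586) [heading=270, draw]
  PD: pen down
  REPEAT 3 [
    -- iteration 1/3 --
    FD 8: (-30.728,-8.586) -> (-30.728,-16.586) [heading=270, draw]
    LT 45: heading 270 -> 315
    -- iteration 2/3 --
    FD 8: (-30.728,-16.586) -> (-25.071,-22.243) [heading=315, draw]
    LT 45: heading 315 -> 0
    -- iteration 3/3 --
    FD 8: (-25.071,-22.243) -> (-17.071,-22.243) [heading=0, draw]
    LT 45: heading 0 -> 45
  ]
  -- iteration 3/4 --
  FD 3: (-17.071,-22.243) -> (-14.95,-20.121) [heading=45, draw]
  BK 1: (-14.95,-20.121) -> (-15.657,-20.828) [heading=45, draw]
  PD: pen down
  REPEAT 3 [
    -- iteration 1/3 --
    FD 8: (-15.657,-20.828) -> (-10,-15.172) [heading=45, draw]
    LT 45: heading 45 -> 90
    -- iteration 2/3 --
    FD 8: (-10,-15.172) -> (-10,-7.172) [heading=90, draw]
    LT 45: heading 90 -> 135
    -- iteration 3/3 --
    FD 8: (-10,-7.172) -> (-15.657,-1.515) [heading=135, draw]
    LT 45: heading 135 -> 180
  ]
  -- iteration 4/4 --
  FD 3: (-15.657,-1.515) -> (-18.657,-1.515) [heading=180, draw]
  BK 1: (-18.657,-1.515) -> (-17.657,-1.515) [heading=180, draw]
  PD: pen down
  REPEAT 3 [
    -- iteration 1/3 --
    FD 8: (-17.657,-1.515) -> (-25.657,-1.515) [heading=180, draw]
    LT 45: heading 180 -> 225
    -- iteration 2/3 --
    FD 8: (-25.657,-1.515) -> (-31.314,-7.172) [heading=225, draw]
    LT 45: heading 225 -> 270
    -- iteration 3/3 --
    FD 8: (-31.314,-7.172) -> (-31.314,-15.172) [heading=270, draw]
    LT 45: heading 270 -> 315
  ]
]
Final: pos=(-31.314,-15.172), heading=315, 20 segment(s) drawn

Segment lengths:
  seg 1: (-10,-8) -> (-12.121,-5.879), length = 3
  seg 2: (-12.121,-5.879) -> (-11.414,-6.586), length = 1
  seg 3: (-11.414,-6.586) -> (-17.071,-0.929), length = 8
  seg 4: (-17.071,-0.929) -> (-25.071,-0.929), length = 8
  seg 5: (-25.071,-0.929) -> (-30.728,-6.586), length = 8
  seg 6: (-30.728,-6.586) -> (-30.728,-9.586), length = 3
  seg 7: (-30.728,-9.586) -> (-30.728,-8.586), length = 1
  seg 8: (-30.728,-8.586) -> (-30.728,-16.586), length = 8
  seg 9: (-30.728,-16.586) -> (-25.071,-22.243), length = 8
  seg 10: (-25.071,-22.243) -> (-17.071,-22.243), length = 8
  seg 11: (-17.071,-22.243) -> (-14.95,-20.121), length = 3
  seg 12: (-14.95,-20.121) -> (-15.657,-20.828), length = 1
  seg 13: (-15.657,-20.828) -> (-10,-15.172), length = 8
  seg 14: (-10,-15.172) -> (-10,-7.172), length = 8
  seg 15: (-10,-7.172) -> (-15.657,-1.515), length = 8
  seg 16: (-15.657,-1.515) -> (-18.657,-1.515), length = 3
  seg 17: (-18.657,-1.515) -> (-17.657,-1.515), length = 1
  seg 18: (-17.657,-1.515) -> (-25.657,-1.515), length = 8
  seg 19: (-25.657,-1.515) -> (-31.314,-7.172), length = 8
  seg 20: (-31.314,-7.172) -> (-31.314,-15.172), length = 8
Total = 112

Answer: 112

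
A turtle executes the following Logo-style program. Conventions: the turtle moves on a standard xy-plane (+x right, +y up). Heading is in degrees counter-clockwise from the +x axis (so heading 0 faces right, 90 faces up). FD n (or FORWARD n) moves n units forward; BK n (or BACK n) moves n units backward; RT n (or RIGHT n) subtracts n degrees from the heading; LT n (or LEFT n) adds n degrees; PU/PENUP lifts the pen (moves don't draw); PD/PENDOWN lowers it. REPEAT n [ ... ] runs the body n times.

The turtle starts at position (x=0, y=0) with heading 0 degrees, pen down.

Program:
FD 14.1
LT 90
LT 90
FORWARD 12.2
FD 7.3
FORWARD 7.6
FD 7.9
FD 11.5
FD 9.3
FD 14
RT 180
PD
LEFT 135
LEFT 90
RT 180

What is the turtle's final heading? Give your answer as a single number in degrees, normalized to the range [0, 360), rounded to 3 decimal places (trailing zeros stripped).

Answer: 45

Derivation:
Executing turtle program step by step:
Start: pos=(0,0), heading=0, pen down
FD 14.1: (0,0) -> (14.1,0) [heading=0, draw]
LT 90: heading 0 -> 90
LT 90: heading 90 -> 180
FD 12.2: (14.1,0) -> (1.9,0) [heading=180, draw]
FD 7.3: (1.9,0) -> (-5.4,0) [heading=180, draw]
FD 7.6: (-5.4,0) -> (-13,0) [heading=180, draw]
FD 7.9: (-13,0) -> (-20.9,0) [heading=180, draw]
FD 11.5: (-20.9,0) -> (-32.4,0) [heading=180, draw]
FD 9.3: (-32.4,0) -> (-41.7,0) [heading=180, draw]
FD 14: (-41.7,0) -> (-55.7,0) [heading=180, draw]
RT 180: heading 180 -> 0
PD: pen down
LT 135: heading 0 -> 135
LT 90: heading 135 -> 225
RT 180: heading 225 -> 45
Final: pos=(-55.7,0), heading=45, 8 segment(s) drawn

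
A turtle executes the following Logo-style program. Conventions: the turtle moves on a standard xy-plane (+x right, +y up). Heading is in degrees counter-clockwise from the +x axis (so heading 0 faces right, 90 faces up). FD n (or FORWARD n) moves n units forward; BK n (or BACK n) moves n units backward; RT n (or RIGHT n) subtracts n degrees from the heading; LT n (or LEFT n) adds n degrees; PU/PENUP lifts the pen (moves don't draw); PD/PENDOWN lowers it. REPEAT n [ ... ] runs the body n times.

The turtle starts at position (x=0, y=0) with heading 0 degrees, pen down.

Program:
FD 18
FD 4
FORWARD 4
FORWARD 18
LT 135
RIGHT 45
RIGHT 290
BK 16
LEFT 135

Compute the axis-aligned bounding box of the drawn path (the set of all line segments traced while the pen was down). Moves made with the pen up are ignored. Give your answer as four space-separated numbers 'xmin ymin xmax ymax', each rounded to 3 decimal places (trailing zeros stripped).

Executing turtle program step by step:
Start: pos=(0,0), heading=0, pen down
FD 18: (0,0) -> (18,0) [heading=0, draw]
FD 4: (18,0) -> (22,0) [heading=0, draw]
FD 4: (22,0) -> (26,0) [heading=0, draw]
FD 18: (26,0) -> (44,0) [heading=0, draw]
LT 135: heading 0 -> 135
RT 45: heading 135 -> 90
RT 290: heading 90 -> 160
BK 16: (44,0) -> (59.035,-5.472) [heading=160, draw]
LT 135: heading 160 -> 295
Final: pos=(59.035,-5.472), heading=295, 5 segment(s) drawn

Segment endpoints: x in {0, 18, 22, 26, 44, 59.035}, y in {-5.472, 0}
xmin=0, ymin=-5.472, xmax=59.035, ymax=0

Answer: 0 -5.472 59.035 0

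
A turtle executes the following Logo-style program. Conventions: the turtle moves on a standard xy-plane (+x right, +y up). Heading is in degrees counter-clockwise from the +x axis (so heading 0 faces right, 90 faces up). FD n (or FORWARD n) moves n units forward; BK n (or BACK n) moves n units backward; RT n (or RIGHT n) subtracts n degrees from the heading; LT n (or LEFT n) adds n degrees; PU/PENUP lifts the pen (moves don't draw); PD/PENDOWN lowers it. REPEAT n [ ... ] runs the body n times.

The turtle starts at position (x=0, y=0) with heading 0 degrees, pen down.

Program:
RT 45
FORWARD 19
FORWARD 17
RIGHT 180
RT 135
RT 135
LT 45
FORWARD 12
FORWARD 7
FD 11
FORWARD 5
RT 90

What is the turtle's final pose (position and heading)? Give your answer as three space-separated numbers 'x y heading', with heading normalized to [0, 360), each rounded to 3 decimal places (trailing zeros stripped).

Executing turtle program step by step:
Start: pos=(0,0), heading=0, pen down
RT 45: heading 0 -> 315
FD 19: (0,0) -> (13.435,-13.435) [heading=315, draw]
FD 17: (13.435,-13.435) -> (25.456,-25.456) [heading=315, draw]
RT 180: heading 315 -> 135
RT 135: heading 135 -> 0
RT 135: heading 0 -> 225
LT 45: heading 225 -> 270
FD 12: (25.456,-25.456) -> (25.456,-37.456) [heading=270, draw]
FD 7: (25.456,-37.456) -> (25.456,-44.456) [heading=270, draw]
FD 11: (25.456,-44.456) -> (25.456,-55.456) [heading=270, draw]
FD 5: (25.456,-55.456) -> (25.456,-60.456) [heading=270, draw]
RT 90: heading 270 -> 180
Final: pos=(25.456,-60.456), heading=180, 6 segment(s) drawn

Answer: 25.456 -60.456 180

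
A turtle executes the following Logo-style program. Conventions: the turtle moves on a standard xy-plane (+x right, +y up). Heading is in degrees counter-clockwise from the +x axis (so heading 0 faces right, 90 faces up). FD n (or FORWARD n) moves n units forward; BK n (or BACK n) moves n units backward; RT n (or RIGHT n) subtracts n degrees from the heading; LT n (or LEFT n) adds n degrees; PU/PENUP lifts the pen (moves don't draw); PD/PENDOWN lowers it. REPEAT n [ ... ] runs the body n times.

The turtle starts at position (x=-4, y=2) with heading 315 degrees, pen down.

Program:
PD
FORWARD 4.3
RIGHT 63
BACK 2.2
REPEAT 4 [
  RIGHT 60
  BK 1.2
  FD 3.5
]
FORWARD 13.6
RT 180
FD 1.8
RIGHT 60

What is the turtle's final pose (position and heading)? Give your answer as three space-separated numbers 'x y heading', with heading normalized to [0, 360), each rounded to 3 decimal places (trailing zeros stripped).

Answer: 10.434 7.402 132

Derivation:
Executing turtle program step by step:
Start: pos=(-4,2), heading=315, pen down
PD: pen down
FD 4.3: (-4,2) -> (-0.959,-1.041) [heading=315, draw]
RT 63: heading 315 -> 252
BK 2.2: (-0.959,-1.041) -> (-0.28,1.052) [heading=252, draw]
REPEAT 4 [
  -- iteration 1/4 --
  RT 60: heading 252 -> 192
  BK 1.2: (-0.28,1.052) -> (0.894,1.301) [heading=192, draw]
  FD 3.5: (0.894,1.301) -> (-2.529,0.574) [heading=192, draw]
  -- iteration 2/4 --
  RT 60: heading 192 -> 132
  BK 1.2: (-2.529,0.574) -> (-1.726,-0.318) [heading=132, draw]
  FD 3.5: (-1.726,-0.318) -> (-4.068,2.283) [heading=132, draw]
  -- iteration 3/4 --
  RT 60: heading 132 -> 72
  BK 1.2: (-4.068,2.283) -> (-4.439,1.142) [heading=72, draw]
  FD 3.5: (-4.439,1.142) -> (-3.358,4.47) [heading=72, draw]
  -- iteration 4/4 --
  RT 60: heading 72 -> 12
  BK 1.2: (-3.358,4.47) -> (-4.531,4.221) [heading=12, draw]
  FD 3.5: (-4.531,4.221) -> (-1.108,4.948) [heading=12, draw]
]
FD 13.6: (-1.108,4.948) -> (12.195,7.776) [heading=12, draw]
RT 180: heading 12 -> 192
FD 1.8: (12.195,7.776) -> (10.434,7.402) [heading=192, draw]
RT 60: heading 192 -> 132
Final: pos=(10.434,7.402), heading=132, 12 segment(s) drawn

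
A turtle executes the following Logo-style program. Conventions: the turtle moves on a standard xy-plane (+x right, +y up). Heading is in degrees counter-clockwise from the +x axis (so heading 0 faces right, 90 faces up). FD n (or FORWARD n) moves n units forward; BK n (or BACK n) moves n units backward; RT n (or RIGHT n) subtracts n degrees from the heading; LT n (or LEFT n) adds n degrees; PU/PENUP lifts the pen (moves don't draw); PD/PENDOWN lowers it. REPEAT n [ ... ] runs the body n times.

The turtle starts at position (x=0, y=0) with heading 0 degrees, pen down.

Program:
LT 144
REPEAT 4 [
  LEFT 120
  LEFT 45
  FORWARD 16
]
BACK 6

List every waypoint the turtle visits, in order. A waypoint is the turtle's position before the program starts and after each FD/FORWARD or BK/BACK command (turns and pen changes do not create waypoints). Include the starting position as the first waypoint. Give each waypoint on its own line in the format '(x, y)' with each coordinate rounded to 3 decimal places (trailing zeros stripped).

Answer: (0, 0)
(10.069, -12.434)
(3.561, 2.182)
(6.064, -13.621)
(7.737, 2.292)
(7.11, -3.675)

Derivation:
Executing turtle program step by step:
Start: pos=(0,0), heading=0, pen down
LT 144: heading 0 -> 144
REPEAT 4 [
  -- iteration 1/4 --
  LT 120: heading 144 -> 264
  LT 45: heading 264 -> 309
  FD 16: (0,0) -> (10.069,-12.434) [heading=309, draw]
  -- iteration 2/4 --
  LT 120: heading 309 -> 69
  LT 45: heading 69 -> 114
  FD 16: (10.069,-12.434) -> (3.561,2.182) [heading=114, draw]
  -- iteration 3/4 --
  LT 120: heading 114 -> 234
  LT 45: heading 234 -> 279
  FD 16: (3.561,2.182) -> (6.064,-13.621) [heading=279, draw]
  -- iteration 4/4 --
  LT 120: heading 279 -> 39
  LT 45: heading 39 -> 84
  FD 16: (6.064,-13.621) -> (7.737,2.292) [heading=84, draw]
]
BK 6: (7.737,2.292) -> (7.11,-3.675) [heading=84, draw]
Final: pos=(7.11,-3.675), heading=84, 5 segment(s) drawn
Waypoints (6 total):
(0, 0)
(10.069, -12.434)
(3.561, 2.182)
(6.064, -13.621)
(7.737, 2.292)
(7.11, -3.675)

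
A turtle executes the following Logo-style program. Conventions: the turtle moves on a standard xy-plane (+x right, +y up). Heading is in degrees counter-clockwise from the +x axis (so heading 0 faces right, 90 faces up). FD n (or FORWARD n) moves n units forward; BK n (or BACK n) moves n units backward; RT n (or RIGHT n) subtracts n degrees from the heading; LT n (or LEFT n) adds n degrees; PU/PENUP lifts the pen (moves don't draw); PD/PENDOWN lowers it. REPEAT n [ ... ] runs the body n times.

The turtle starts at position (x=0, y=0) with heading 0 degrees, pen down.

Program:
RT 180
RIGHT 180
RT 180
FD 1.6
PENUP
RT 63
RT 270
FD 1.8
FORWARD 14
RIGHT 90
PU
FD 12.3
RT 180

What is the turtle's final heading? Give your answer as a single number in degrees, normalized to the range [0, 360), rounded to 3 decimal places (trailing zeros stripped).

Executing turtle program step by step:
Start: pos=(0,0), heading=0, pen down
RT 180: heading 0 -> 180
RT 180: heading 180 -> 0
RT 180: heading 0 -> 180
FD 1.6: (0,0) -> (-1.6,0) [heading=180, draw]
PU: pen up
RT 63: heading 180 -> 117
RT 270: heading 117 -> 207
FD 1.8: (-1.6,0) -> (-3.204,-0.817) [heading=207, move]
FD 14: (-3.204,-0.817) -> (-15.678,-7.173) [heading=207, move]
RT 90: heading 207 -> 117
PU: pen up
FD 12.3: (-15.678,-7.173) -> (-21.262,3.786) [heading=117, move]
RT 180: heading 117 -> 297
Final: pos=(-21.262,3.786), heading=297, 1 segment(s) drawn

Answer: 297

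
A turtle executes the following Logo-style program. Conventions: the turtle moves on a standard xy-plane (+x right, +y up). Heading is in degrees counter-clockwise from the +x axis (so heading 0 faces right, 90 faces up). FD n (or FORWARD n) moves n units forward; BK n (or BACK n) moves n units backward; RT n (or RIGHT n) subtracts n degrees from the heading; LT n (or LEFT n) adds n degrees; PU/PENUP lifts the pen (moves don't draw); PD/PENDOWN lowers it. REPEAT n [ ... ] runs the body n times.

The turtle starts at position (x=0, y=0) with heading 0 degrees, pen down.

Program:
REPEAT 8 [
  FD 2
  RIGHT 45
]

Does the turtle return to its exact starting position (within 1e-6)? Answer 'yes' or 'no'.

Executing turtle program step by step:
Start: pos=(0,0), heading=0, pen down
REPEAT 8 [
  -- iteration 1/8 --
  FD 2: (0,0) -> (2,0) [heading=0, draw]
  RT 45: heading 0 -> 315
  -- iteration 2/8 --
  FD 2: (2,0) -> (3.414,-1.414) [heading=315, draw]
  RT 45: heading 315 -> 270
  -- iteration 3/8 --
  FD 2: (3.414,-1.414) -> (3.414,-3.414) [heading=270, draw]
  RT 45: heading 270 -> 225
  -- iteration 4/8 --
  FD 2: (3.414,-3.414) -> (2,-4.828) [heading=225, draw]
  RT 45: heading 225 -> 180
  -- iteration 5/8 --
  FD 2: (2,-4.828) -> (0,-4.828) [heading=180, draw]
  RT 45: heading 180 -> 135
  -- iteration 6/8 --
  FD 2: (0,-4.828) -> (-1.414,-3.414) [heading=135, draw]
  RT 45: heading 135 -> 90
  -- iteration 7/8 --
  FD 2: (-1.414,-3.414) -> (-1.414,-1.414) [heading=90, draw]
  RT 45: heading 90 -> 45
  -- iteration 8/8 --
  FD 2: (-1.414,-1.414) -> (0,0) [heading=45, draw]
  RT 45: heading 45 -> 0
]
Final: pos=(0,0), heading=0, 8 segment(s) drawn

Start position: (0, 0)
Final position: (0, 0)
Distance = 0; < 1e-6 -> CLOSED

Answer: yes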